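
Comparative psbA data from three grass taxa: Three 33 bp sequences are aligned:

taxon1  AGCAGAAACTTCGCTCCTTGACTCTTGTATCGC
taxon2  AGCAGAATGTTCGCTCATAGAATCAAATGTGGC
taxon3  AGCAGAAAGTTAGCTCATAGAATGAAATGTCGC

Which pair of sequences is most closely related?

taxon1–taxon2: 10/33 differ, p = 0.303, d = 0.388.
taxon1–taxon3: 10/33 differ, p = 0.303, d = 0.388.
taxon2–taxon3: 4/33 differ, p = 0.121, d = 0.132.
The smallest distance is between taxon2 and taxon3.

taxon2 and taxon3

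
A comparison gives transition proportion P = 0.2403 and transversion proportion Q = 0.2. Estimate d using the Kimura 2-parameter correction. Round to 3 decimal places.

0.698

Under the Kimura two-parameter model, d = −½ ln(1 − 2P − Q) − ¼ ln(1 − 2Q).
1 − 2P − Q = 0.3194, giving −½ ln(0.3194) = 0.570656.
1 − 2Q = 0.6, giving −¼ ln(0.6) = 0.127706.
d = 0.570656 + 0.127706 = 0.698362.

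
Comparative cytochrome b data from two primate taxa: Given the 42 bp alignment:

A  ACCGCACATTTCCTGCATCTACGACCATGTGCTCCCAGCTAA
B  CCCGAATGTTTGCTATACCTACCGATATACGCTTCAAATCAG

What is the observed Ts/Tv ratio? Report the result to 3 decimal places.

Transitions are A↔G and C↔T; transversions are all other mismatches.
Transitions: 14. Transversions: 6.
R = 14/6 = 2.333333… ≈ 2.333 (to 3 d.p.).

2.333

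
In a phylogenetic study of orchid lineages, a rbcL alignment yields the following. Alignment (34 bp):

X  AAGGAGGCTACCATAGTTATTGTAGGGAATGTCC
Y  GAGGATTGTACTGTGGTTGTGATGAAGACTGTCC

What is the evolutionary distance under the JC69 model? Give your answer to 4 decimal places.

0.5972

The sequences differ at 14 of 34 sites, so p = 14/34 ≈ 0.411765.
d = −(3/4) ln(1 − 4p/3) = −0.75 ln(1 − 0.54902) = −0.75 ln(0.45098)
  = −0.75 × (-0.796332) = 0.597249 substitutions/site.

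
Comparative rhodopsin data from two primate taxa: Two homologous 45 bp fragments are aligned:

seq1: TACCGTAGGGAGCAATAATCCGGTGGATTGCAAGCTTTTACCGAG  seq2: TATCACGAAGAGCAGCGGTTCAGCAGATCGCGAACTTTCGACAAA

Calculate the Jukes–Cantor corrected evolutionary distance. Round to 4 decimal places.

The sequences differ at 22 of 45 sites, so p = 22/45 ≈ 0.488889.
d = −(3/4) ln(1 − 4p/3) = −0.75 ln(1 − 0.651852) = −0.75 ln(0.348148)
  = −0.75 × (-1.055128) = 0.791346 substitutions/site.

0.7913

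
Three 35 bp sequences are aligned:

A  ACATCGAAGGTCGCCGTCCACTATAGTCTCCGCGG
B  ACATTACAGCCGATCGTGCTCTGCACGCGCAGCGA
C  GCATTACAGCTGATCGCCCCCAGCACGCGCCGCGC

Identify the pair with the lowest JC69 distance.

B and C

A–B: 17/35 differ, p = 0.486, d = 0.782.
A–C: 17/35 differ, p = 0.486, d = 0.782.
B–C: 8/35 differ, p = 0.229, d = 0.273.
The smallest distance is between B and C.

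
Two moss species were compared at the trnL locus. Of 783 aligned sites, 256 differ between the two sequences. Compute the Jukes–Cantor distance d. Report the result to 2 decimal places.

0.43

p = 256/783 ≈ 0.326948.
d = −(3/4) ln(1 − 4p/3) = −0.75 ln(1 − 0.435931) = −0.75 ln(0.564069)
  = −0.75 × (-0.572579) = 0.429434 substitutions/site.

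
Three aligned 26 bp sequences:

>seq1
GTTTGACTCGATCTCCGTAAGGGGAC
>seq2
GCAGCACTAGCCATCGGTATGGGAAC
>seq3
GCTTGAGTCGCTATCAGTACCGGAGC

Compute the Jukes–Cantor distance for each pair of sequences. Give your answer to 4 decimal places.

d(seq1,seq2) = 0.6228, d(seq1,seq3) = 0.4643, d(seq2,seq3) = 0.5393

seq1–seq2: 11/26 sites differ → p ≈ 0.423077, d = −0.75 ln(1 − 0.564103) = 0.622762 ≈ 0.6228.
seq1–seq3: 9/26 sites differ → p ≈ 0.346154, d = −0.75 ln(1 − 0.461539) = 0.464280 ≈ 0.4643.
seq2–seq3: 10/26 sites differ → p ≈ 0.384615, d = −0.75 ln(1 − 0.51282) = 0.539341 ≈ 0.5393.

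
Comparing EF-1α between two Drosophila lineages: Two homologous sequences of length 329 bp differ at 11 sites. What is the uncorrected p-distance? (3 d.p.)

0.033

p = 11/329 = 0.033434… ≈ 0.033 (to 3 d.p.).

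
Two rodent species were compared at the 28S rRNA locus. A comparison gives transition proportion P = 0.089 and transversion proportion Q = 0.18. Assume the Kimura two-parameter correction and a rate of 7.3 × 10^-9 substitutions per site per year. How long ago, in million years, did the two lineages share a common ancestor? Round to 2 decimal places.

Under the Kimura two-parameter model, d = −½ ln(1 − 2P − Q) − ¼ ln(1 − 2Q).
1 − 2P − Q = 0.642, giving −½ ln(0.642) = 0.221583.
1 − 2Q = 0.64, giving −¼ ln(0.64) = 0.111572.
d = 0.221583 + 0.111572 = 0.333155.
Under a molecular clock d = 2μt, so t = d/(2μ) = 0.333155 / (2 × 7.3 × 10^-9) = 22.82 million years.

22.82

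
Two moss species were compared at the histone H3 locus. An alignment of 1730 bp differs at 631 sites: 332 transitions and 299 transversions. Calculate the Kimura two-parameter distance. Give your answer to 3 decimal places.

P = 332/1730 ≈ 0.191908 and Q = 299/1730 ≈ 0.172832.
Under the Kimura two-parameter model, d = −½ ln(1 − 2P − Q) − ¼ ln(1 − 2Q).
1 − 2P − Q = 0.443352, giving −½ ln(0.443352) = 0.406696.
1 − 2Q = 0.654336, giving −¼ ln(0.654336) = 0.106034.
d = 0.406696 + 0.106034 = 0.512730.

0.513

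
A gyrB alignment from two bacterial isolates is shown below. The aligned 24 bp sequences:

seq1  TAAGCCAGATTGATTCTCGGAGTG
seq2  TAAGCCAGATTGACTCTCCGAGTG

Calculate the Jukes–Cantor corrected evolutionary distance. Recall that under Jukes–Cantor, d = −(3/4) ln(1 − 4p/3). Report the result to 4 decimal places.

The sequences differ at 2 of 24 sites (14, 19), so p = 2/24 ≈ 0.083333.
d = −(3/4) ln(1 − 4p/3) = −0.75 ln(1 − 0.111111) = −0.75 ln(0.888889)
  = −0.75 × (-0.117783) = 0.088337 substitutions/site.

0.0883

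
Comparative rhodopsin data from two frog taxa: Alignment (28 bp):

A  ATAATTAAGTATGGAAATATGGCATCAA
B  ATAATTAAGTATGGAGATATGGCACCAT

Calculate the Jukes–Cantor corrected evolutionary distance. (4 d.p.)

0.1156

The sequences differ at 3 of 28 sites (16, 25, 28), so p = 3/28 ≈ 0.107143.
d = −(3/4) ln(1 − 4p/3) = −0.75 ln(1 − 0.142857) = −0.75 ln(0.857143)
  = −0.75 × (-0.154151) = 0.115613 substitutions/site.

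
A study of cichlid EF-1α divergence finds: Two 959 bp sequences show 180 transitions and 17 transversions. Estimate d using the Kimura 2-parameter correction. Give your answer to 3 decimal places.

P = 180/959 ≈ 0.187696 and Q = 17/959 ≈ 0.017727.
Under the Kimura two-parameter model, d = −½ ln(1 − 2P − Q) − ¼ ln(1 − 2Q).
1 − 2P − Q = 0.606881, giving −½ ln(0.606881) = 0.249711.
1 − 2Q = 0.964546, giving −¼ ln(0.964546) = 0.009024.
d = 0.249711 + 0.009024 = 0.258735.

0.259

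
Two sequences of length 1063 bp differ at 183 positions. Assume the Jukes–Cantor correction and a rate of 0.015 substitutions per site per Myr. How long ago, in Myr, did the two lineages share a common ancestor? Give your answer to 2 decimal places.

p = 183/1063 ≈ 0.172154.
d = −(3/4) ln(1 − 4p/3) = −0.75 ln(1 − 0.229539) = −0.75 ln(0.770461)
  = −0.75 × (-0.260766) = 0.195575 substitutions/site.
Under a molecular clock d = 2μt, so t = d/(2μ) = 0.195575 / (2 × 0.015) = 6.52 Myr.

6.52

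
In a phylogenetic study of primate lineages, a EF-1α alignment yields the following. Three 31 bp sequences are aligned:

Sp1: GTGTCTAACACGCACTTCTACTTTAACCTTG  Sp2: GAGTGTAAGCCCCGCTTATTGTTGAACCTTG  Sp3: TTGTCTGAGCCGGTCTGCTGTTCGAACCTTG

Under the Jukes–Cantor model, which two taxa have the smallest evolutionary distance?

Sp1–Sp2: 10/31 differ, p = 0.323, d = 0.422.
Sp1–Sp3: 11/31 differ, p = 0.355, d = 0.481.
Sp2–Sp3: 12/31 differ, p = 0.387, d = 0.544.
The smallest distance is between Sp1 and Sp2.

Sp1 and Sp2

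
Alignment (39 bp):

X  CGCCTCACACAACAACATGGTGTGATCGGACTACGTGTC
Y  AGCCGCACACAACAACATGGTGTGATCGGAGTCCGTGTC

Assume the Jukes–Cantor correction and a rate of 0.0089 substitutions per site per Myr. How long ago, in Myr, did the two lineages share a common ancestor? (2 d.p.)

The sequences differ at 4 of 39 sites (1, 5, 31, 33), so p = 4/39 ≈ 0.102564.
d = −(3/4) ln(1 − 4p/3) = −0.75 ln(1 − 0.136752) = −0.75 ln(0.863248)
  = −0.75 × (-0.147053) = 0.110290 substitutions/site.
Under a molecular clock d = 2μt, so t = d/(2μ) = 0.110290 / (2 × 0.0089) = 6.20 Myr.

6.20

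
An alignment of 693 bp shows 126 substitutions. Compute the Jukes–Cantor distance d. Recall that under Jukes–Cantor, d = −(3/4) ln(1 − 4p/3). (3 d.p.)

0.208

p = 126/693 ≈ 0.181818.
d = −(3/4) ln(1 − 4p/3) = −0.75 ln(1 − 0.242424) = −0.75 ln(0.757576)
  = −0.75 × (-0.277631) = 0.208223 substitutions/site.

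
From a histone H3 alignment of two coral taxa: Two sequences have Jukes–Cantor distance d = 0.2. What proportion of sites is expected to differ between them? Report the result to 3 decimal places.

p = (3/4)(1 − e^(−4d/3)) = 0.75 × (1 − e^(-0.266667)) = 0.75 × (1 − 0.765928) = 0.175554.

0.176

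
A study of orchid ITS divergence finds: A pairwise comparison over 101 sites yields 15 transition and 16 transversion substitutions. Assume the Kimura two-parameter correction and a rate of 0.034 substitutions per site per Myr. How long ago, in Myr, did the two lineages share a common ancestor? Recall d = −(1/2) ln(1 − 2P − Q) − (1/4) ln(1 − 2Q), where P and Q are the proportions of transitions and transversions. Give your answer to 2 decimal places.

P = 15/101 ≈ 0.148515 and Q = 16/101 ≈ 0.158416.
Under the Kimura two-parameter model, d = −½ ln(1 − 2P − Q) − ¼ ln(1 − 2Q).
1 − 2P − Q = 0.544554, giving −½ ln(0.544554) = 0.303894.
1 − 2Q = 0.683168, giving −¼ ln(0.683168) = 0.095254.
d = 0.303894 + 0.095254 = 0.399148.
Under a molecular clock d = 2μt, so t = d/(2μ) = 0.399148 / (2 × 0.034) = 5.87 Myr.

5.87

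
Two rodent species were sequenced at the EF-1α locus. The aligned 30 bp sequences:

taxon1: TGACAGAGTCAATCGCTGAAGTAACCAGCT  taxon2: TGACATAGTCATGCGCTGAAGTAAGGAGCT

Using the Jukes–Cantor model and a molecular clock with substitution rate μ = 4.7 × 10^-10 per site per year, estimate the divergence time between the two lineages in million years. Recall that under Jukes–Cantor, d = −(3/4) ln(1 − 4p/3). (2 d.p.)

200.52

The sequences differ at 5 of 30 sites (6, 12, 13, 25, 26), so p = 5/30 ≈ 0.166667.
d = −(3/4) ln(1 − 4p/3) = −0.75 ln(1 − 0.222223) = −0.75 ln(0.777777)
  = −0.75 × (-0.251315) = 0.188486 substitutions/site.
Under a molecular clock d = 2μt, so t = d/(2μ) = 0.188486 / (2 × 4.7 × 10^-10) = 200.52 million years.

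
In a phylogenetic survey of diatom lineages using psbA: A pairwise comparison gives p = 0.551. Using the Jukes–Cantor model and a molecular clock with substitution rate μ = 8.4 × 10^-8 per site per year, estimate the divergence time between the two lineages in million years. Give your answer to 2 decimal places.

5.92

d = −(3/4) ln(1 − 4p/3) = −0.75 ln(1 − 0.734667) = −0.75 ln(0.265333)
  = −0.75 × (-1.326770) = 0.995078 substitutions/site.
Under a molecular clock d = 2μt, so t = d/(2μ) = 0.995078 / (2 × 8.4 × 10^-8) = 5.92 million years.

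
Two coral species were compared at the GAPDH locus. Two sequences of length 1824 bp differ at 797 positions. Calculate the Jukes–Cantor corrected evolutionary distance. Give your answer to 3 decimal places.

0.655

p = 797/1824 ≈ 0.436952.
d = −(3/4) ln(1 − 4p/3) = −0.75 ln(1 − 0.582603) = −0.75 ln(0.417397)
  = −0.75 × (-0.873717) = 0.655288 substitutions/site.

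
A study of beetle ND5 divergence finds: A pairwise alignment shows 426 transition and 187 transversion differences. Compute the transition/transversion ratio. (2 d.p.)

R = 426/187 = 2.278074… ≈ 2.28 (to 2 d.p.).

2.28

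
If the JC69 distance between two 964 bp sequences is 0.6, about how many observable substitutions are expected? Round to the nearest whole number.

398

Invert JC69: p = (3/4)(1 − e^(−4d/3)) = 0.75 × (1 − e^(-0.8)) = 0.75 × (1 − 0.449329) = 0.413003.
Expected differing sites = pL ≈ 0.413003 × 964 = 398.134892 ≈ 398.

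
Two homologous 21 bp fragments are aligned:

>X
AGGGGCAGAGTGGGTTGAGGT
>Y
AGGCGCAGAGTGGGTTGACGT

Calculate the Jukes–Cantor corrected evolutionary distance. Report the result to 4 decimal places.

The sequences differ at 2 of 21 sites (4, 19), so p = 2/21 ≈ 0.095238.
d = −(3/4) ln(1 − 4p/3) = −0.75 ln(1 − 0.126984) = −0.75 ln(0.873016)
  = −0.75 × (-0.135801) = 0.101851 substitutions/site.

0.1019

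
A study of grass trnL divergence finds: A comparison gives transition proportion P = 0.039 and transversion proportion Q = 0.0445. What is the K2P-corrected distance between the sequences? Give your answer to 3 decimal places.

0.089

Under the Kimura two-parameter model, d = −½ ln(1 − 2P − Q) − ¼ ln(1 − 2Q).
1 − 2P − Q = 0.8775, giving −½ ln(0.8775) = 0.065339.
1 − 2Q = 0.911, giving −¼ ln(0.911) = 0.023303.
d = 0.065339 + 0.023303 = 0.088642.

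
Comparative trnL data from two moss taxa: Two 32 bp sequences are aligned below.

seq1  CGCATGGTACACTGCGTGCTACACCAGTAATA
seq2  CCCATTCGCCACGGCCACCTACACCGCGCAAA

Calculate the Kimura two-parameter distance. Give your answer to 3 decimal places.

Of 32 sites, 1 differences are transitions and 13 are transversions, so P = 1/32 = 0.03125 and Q = 13/32 = 0.40625.
Under the Kimura two-parameter model, d = −½ ln(1 − 2P − Q) − ¼ ln(1 − 2Q).
1 − 2P − Q = 0.53125, giving −½ ln(0.53125) = 0.316261.
1 − 2Q = 0.1875, giving −¼ ln(0.1875) = 0.418494.
d = 0.316261 + 0.418494 = 0.734755.

0.735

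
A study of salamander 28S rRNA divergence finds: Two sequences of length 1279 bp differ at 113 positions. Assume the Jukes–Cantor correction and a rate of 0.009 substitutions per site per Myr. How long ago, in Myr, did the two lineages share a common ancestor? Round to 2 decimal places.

p = 113/1279 ≈ 0.08835.
d = −(3/4) ln(1 − 4p/3) = −0.75 ln(1 − 0.1178) = −0.75 ln(0.8822)
  = −0.75 × (-0.125336) = 0.094002 substitutions/site.
Under a molecular clock d = 2μt, so t = d/(2μ) = 0.094002 / (2 × 0.009) = 5.22 Myr.

5.22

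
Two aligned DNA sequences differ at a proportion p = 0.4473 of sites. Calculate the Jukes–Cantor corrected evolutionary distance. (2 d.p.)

0.68

d = −(3/4) ln(1 − 4p/3) = −0.75 ln(1 − 0.5964) = −0.75 ln(0.4036)
  = −0.75 × (-0.907331) = 0.680498 substitutions/site.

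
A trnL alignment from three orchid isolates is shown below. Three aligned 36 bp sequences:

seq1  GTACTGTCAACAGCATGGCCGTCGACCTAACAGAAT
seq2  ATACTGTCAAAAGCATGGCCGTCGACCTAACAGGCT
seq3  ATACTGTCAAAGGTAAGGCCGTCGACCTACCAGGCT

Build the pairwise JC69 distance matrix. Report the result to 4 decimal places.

d(seq1,seq2) = 0.1203, d(seq1,seq3) = 0.2635, d(seq2,seq3) = 0.1203

seq1–seq2: 4/36 sites differ → p ≈ 0.111111, d = −0.75 ln(1 − 0.148148) = 0.120257 ≈ 0.1203.
seq1–seq3: 8/36 sites differ → p ≈ 0.222222, d = −0.75 ln(1 − 0.296296) = 0.263548 ≈ 0.2635.
seq2–seq3: 4/36 sites differ → p ≈ 0.111111, d = −0.75 ln(1 − 0.148148) = 0.120257 ≈ 0.1203.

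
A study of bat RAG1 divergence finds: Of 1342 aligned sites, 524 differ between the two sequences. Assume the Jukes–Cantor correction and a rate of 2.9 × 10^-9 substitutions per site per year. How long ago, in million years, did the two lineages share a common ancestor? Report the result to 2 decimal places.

p = 524/1342 ≈ 0.390462.
d = −(3/4) ln(1 − 4p/3) = −0.75 ln(1 − 0.520616) = −0.75 ln(0.479384)
  = −0.75 × (-0.735253) = 0.551440 substitutions/site.
Under a molecular clock d = 2μt, so t = d/(2μ) = 0.551440 / (2 × 2.9 × 10^-9) = 95.08 million years.

95.08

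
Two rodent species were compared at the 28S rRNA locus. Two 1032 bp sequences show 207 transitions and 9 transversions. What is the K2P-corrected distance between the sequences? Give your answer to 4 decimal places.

P = 207/1032 ≈ 0.200581 and Q = 9/1032 ≈ 0.008721.
Under the Kimura two-parameter model, d = −½ ln(1 − 2P − Q) − ¼ ln(1 − 2Q).
1 − 2P − Q = 0.590117, giving −½ ln(0.590117) = 0.263717.
1 − 2Q = 0.982558, giving −¼ ln(0.982558) = 0.004399.
d = 0.263717 + 0.004399 = 0.268116.

0.2681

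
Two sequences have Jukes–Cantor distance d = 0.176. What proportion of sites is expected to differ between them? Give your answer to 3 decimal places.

0.157

p = (3/4)(1 − e^(−4d/3)) = 0.75 × (1 − e^(-0.234667)) = 0.75 × (1 − 0.790834) = 0.156875.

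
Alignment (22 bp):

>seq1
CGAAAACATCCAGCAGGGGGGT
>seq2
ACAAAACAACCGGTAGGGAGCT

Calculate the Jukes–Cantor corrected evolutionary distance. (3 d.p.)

0.414

The sequences differ at 7 of 22 sites (1, 2, 9, 12, 14, 19, 21), so p = 7/22 ≈ 0.318182.
d = −(3/4) ln(1 − 4p/3) = −0.75 ln(1 − 0.424243) = −0.75 ln(0.575757)
  = −0.75 × (-0.552070) = 0.414053 substitutions/site.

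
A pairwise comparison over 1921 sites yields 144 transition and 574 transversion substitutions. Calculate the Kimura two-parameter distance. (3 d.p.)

P = 144/1921 ≈ 0.074961 and Q = 574/1921 ≈ 0.298803.
Under the Kimura two-parameter model, d = −½ ln(1 − 2P − Q) − ¼ ln(1 − 2Q).
1 − 2P − Q = 0.551275, giving −½ ln(0.551275) = 0.297761.
1 − 2Q = 0.402394, giving −¼ ln(0.402394) = 0.227581.
d = 0.297761 + 0.227581 = 0.525342.

0.525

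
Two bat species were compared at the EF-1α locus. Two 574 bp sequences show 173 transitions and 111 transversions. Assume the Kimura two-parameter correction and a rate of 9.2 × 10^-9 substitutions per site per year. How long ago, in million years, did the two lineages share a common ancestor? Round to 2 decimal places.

49.86

P = 173/574 ≈ 0.301394 and Q = 111/574 ≈ 0.19338.
Under the Kimura two-parameter model, d = −½ ln(1 − 2P − Q) − ¼ ln(1 − 2Q).
1 − 2P − Q = 0.203832, giving −½ ln(0.203832) = 0.795230.
1 − 2Q = 0.61324, giving −¼ ln(0.61324) = 0.122250.
d = 0.795230 + 0.122250 = 0.917480.
Under a molecular clock d = 2μt, so t = d/(2μ) = 0.917480 / (2 × 9.2 × 10^-9) = 49.86 million years.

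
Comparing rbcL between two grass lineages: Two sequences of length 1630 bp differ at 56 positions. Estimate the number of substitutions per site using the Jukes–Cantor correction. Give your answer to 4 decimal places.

0.0352

p = 56/1630 ≈ 0.034356.
d = −(3/4) ln(1 − 4p/3) = −0.75 ln(1 − 0.045808) = −0.75 ln(0.954192)
  = −0.75 × (-0.046890) = 0.035168 substitutions/site.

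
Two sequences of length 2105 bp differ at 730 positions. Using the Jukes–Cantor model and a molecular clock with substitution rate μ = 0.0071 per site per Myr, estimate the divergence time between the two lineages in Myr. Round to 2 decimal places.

p = 730/2105 ≈ 0.346793.
d = −(3/4) ln(1 − 4p/3) = −0.75 ln(1 − 0.462391) = −0.75 ln(0.537609)
  = −0.75 × (-0.620624) = 0.465468 substitutions/site.
Under a molecular clock d = 2μt, so t = d/(2μ) = 0.465468 / (2 × 0.0071) = 32.78 Myr.

32.78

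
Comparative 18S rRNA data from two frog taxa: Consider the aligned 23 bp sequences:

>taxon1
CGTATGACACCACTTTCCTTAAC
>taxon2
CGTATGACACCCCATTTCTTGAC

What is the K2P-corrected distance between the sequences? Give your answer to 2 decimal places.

0.20

Of 23 sites, 2 differences are transitions and 2 are transversions, so P = 2/23 ≈ 0.086957 and Q = 2/23 ≈ 0.086957.
Under the Kimura two-parameter model, d = −½ ln(1 − 2P − Q) − ¼ ln(1 − 2Q).
1 − 2P − Q = 0.739129, giving −½ ln(0.739129) = 0.151141.
1 − 2Q = 0.826086, giving −¼ ln(0.826086) = 0.047764.
d = 0.151141 + 0.047764 = 0.198905.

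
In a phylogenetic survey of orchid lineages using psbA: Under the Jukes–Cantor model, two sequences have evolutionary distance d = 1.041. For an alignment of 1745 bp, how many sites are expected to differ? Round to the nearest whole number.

Invert JC69: p = (3/4)(1 − e^(−4d/3)) = 0.75 × (1 − e^(-1.388)) = 0.75 × (1 − 0.249574) = 0.562820.
Expected differing sites = pL ≈ 0.562820 × 1745 = 982.1209 ≈ 982.

982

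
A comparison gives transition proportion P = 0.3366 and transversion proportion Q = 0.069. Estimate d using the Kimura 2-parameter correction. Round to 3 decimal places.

0.715

Under the Kimura two-parameter model, d = −½ ln(1 − 2P − Q) − ¼ ln(1 − 2Q).
1 − 2P − Q = 0.2578, giving −½ ln(0.2578) = 0.677786.
1 − 2Q = 0.862, giving −¼ ln(0.862) = 0.037125.
d = 0.677786 + 0.037125 = 0.714911.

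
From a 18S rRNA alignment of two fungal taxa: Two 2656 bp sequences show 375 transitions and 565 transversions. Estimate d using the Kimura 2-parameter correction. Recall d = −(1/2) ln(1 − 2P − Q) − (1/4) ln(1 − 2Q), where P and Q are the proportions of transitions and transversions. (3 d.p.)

0.480

P = 375/2656 ≈ 0.14119 and Q = 565/2656 ≈ 0.212726.
Under the Kimura two-parameter model, d = −½ ln(1 − 2P − Q) − ¼ ln(1 − 2Q).
1 − 2P − Q = 0.504894, giving −½ ln(0.504894) = 0.341703.
1 − 2Q = 0.574548, giving −¼ ln(0.574548) = 0.138543.
d = 0.341703 + 0.138543 = 0.480246.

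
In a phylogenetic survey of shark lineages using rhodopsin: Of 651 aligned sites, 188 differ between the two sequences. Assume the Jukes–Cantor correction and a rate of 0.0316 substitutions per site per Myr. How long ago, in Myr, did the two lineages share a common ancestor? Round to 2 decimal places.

5.77

p = 188/651 ≈ 0.288786.
d = −(3/4) ln(1 − 4p/3) = −0.75 ln(1 − 0.385048) = −0.75 ln(0.614952)
  = −0.75 × (-0.486211) = 0.364658 substitutions/site.
Under a molecular clock d = 2μt, so t = d/(2μ) = 0.364658 / (2 × 0.0316) = 5.77 Myr.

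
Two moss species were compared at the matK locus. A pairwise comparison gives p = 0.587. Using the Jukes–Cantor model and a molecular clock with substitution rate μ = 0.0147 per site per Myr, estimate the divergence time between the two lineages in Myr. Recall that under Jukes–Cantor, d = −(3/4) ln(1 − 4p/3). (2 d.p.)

38.94

d = −(3/4) ln(1 − 4p/3) = −0.75 ln(1 − 0.782667) = −0.75 ln(0.217333)
  = −0.75 × (-1.526325) = 1.144744 substitutions/site.
Under a molecular clock d = 2μt, so t = d/(2μ) = 1.144744 / (2 × 0.0147) = 38.94 Myr.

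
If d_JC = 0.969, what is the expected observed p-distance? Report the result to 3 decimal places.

p = (3/4)(1 − e^(−4d/3)) = 0.75 × (1 − e^(-1.292)) = 0.75 × (1 − 0.274721) = 0.543959.

0.544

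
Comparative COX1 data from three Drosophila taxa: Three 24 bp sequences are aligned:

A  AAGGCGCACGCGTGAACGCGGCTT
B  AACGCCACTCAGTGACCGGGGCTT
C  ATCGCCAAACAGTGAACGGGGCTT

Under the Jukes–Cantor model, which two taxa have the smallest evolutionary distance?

A–B: 9/24 differ, p = 0.375, d = 0.520.
A–C: 8/24 differ, p = 0.333, d = 0.441.
B–C: 4/24 differ, p = 0.167, d = 0.188.
The smallest distance is between B and C.

B and C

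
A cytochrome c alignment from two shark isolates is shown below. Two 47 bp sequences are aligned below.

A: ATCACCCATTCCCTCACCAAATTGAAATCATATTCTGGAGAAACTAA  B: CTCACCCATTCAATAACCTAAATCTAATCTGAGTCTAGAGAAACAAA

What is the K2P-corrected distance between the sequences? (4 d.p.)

0.3555

Of 47 sites, 1 differences are transitions and 12 are transversions, so P = 1/47 ≈ 0.021277 and Q = 12/47 ≈ 0.255319.
Under the Kimura two-parameter model, d = −½ ln(1 − 2P − Q) − ¼ ln(1 − 2Q).
1 − 2P − Q = 0.702127, giving −½ ln(0.702127) = 0.176820.
1 − 2Q = 0.489362, giving −¼ ln(0.489362) = 0.178663.
d = 0.176820 + 0.178663 = 0.355483.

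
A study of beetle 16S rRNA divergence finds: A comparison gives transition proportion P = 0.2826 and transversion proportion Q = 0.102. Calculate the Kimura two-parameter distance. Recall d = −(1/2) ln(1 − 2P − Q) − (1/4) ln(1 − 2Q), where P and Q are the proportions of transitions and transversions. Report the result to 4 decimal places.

Under the Kimura two-parameter model, d = −½ ln(1 − 2P − Q) − ¼ ln(1 − 2Q).
1 − 2P − Q = 0.3328, giving −½ ln(0.3328) = 0.550107.
1 − 2Q = 0.796, giving −¼ ln(0.796) = 0.057039.
d = 0.550107 + 0.057039 = 0.607146.

0.6071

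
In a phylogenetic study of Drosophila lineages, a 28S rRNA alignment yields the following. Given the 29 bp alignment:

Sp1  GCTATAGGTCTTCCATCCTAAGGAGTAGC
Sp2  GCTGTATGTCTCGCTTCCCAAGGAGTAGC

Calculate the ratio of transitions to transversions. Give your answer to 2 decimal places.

Transitions are A↔G and C↔T; transversions are all other mismatches.
Transitions: 3. Transversions: 3.
R = 3/3 = 1.00.

1.00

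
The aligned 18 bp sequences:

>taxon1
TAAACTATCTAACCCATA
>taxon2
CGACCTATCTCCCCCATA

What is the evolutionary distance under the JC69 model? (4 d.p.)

The sequences differ at 5 of 18 sites (1, 2, 4, 11, 12), so p = 5/18 ≈ 0.277778.
d = −(3/4) ln(1 − 4p/3) = −0.75 ln(1 − 0.370371) = −0.75 ln(0.629629)
  = −0.75 × (-0.462625) = 0.346969 substitutions/site.

0.3470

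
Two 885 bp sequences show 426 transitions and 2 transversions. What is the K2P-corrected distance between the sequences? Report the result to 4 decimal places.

P = 426/885 ≈ 0.481356 and Q = 2/885 ≈ 0.00226.
Under the Kimura two-parameter model, d = −½ ln(1 − 2P − Q) − ¼ ln(1 − 2Q).
1 − 2P − Q = 0.035028, giving −½ ln(0.035028) = 1.675804.
1 − 2Q = 0.99548, giving −¼ ln(0.99548) = 0.001133.
d = 1.675804 + 0.001133 = 1.676937.

1.6769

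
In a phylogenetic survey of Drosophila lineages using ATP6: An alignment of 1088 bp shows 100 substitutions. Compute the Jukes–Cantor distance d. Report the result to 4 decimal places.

0.0981

p = 100/1088 ≈ 0.091912.
d = −(3/4) ln(1 − 4p/3) = −0.75 ln(1 − 0.122549) = −0.75 ln(0.877451)
  = −0.75 × (-0.130734) = 0.098051 substitutions/site.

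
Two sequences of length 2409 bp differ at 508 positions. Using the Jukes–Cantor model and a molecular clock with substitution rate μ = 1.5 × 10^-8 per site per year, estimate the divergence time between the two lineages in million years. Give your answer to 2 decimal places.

8.25

p = 508/2409 ≈ 0.210876.
d = −(3/4) ln(1 − 4p/3) = −0.75 ln(1 − 0.281168) = −0.75 ln(0.718832)
  = −0.75 × (-0.330128) = 0.247596 substitutions/site.
Under a molecular clock d = 2μt, so t = d/(2μ) = 0.247596 / (2 × 1.5 × 10^-8) = 8.25 million years.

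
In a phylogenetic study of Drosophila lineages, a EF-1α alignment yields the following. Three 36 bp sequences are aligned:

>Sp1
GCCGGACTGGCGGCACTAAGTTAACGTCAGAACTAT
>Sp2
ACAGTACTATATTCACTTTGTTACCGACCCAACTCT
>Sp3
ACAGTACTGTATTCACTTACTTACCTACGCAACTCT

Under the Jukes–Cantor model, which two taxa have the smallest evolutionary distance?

Sp2 and Sp3

Sp1–Sp2: 15/36 differ, p = 0.417, d = 0.608.
Sp1–Sp3: 15/36 differ, p = 0.417, d = 0.608.
Sp2–Sp3: 5/36 differ, p = 0.139, d = 0.154.
The smallest distance is between Sp2 and Sp3.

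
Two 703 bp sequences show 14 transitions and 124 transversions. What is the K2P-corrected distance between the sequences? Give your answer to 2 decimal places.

P = 14/703 ≈ 0.019915 and Q = 124/703 ≈ 0.176387.
Under the Kimura two-parameter model, d = −½ ln(1 − 2P − Q) − ¼ ln(1 − 2Q).
1 − 2P − Q = 0.783783, giving −½ ln(0.783783) = 0.121812.
1 − 2Q = 0.647226, giving −¼ ln(0.647226) = 0.108765.
d = 0.121812 + 0.108765 = 0.230577.

0.23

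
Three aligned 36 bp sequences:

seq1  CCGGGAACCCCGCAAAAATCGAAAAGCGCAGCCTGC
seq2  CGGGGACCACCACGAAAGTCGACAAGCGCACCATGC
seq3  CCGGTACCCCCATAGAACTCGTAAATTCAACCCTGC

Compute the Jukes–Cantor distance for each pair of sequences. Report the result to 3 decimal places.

d(seq1,seq2) = 0.304, d(seq1,seq3) = 0.441, d(seq2,seq3) = 0.548

seq1–seq2: 9/36 sites differ → p = 0.25, d = −0.75 ln(1 − 0.333333) = 0.304098 ≈ 0.304.
seq1–seq3: 12/36 sites differ → p ≈ 0.333333, d = −0.75 ln(1 − 0.444444) = 0.440839 ≈ 0.441.
seq2–seq3: 14/36 sites differ → p ≈ 0.388889, d = −0.75 ln(1 − 0.518519) = 0.548166 ≈ 0.548.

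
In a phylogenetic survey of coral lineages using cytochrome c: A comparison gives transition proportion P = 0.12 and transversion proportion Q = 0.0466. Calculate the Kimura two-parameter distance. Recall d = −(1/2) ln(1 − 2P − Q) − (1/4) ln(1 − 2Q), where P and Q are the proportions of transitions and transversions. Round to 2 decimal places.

0.19

Under the Kimura two-parameter model, d = −½ ln(1 − 2P − Q) − ¼ ln(1 − 2Q).
1 − 2P − Q = 0.7134, giving −½ ln(0.7134) = 0.168857.
1 − 2Q = 0.9068, giving −¼ ln(0.9068) = 0.024458.
d = 0.168857 + 0.024458 = 0.193315.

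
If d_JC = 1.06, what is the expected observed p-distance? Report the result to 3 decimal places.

0.568

p = (3/4)(1 − e^(−4d/3)) = 0.75 × (1 − e^(-1.413333)) = 0.75 × (1 − 0.243331) = 0.567502.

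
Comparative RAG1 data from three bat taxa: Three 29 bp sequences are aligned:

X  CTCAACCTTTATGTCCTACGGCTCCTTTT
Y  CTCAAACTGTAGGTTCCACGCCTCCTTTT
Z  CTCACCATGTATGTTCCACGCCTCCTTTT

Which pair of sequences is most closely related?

X–Y: 6/29 differ, p = 0.207, d = 0.242.
X–Z: 6/29 differ, p = 0.207, d = 0.242.
Y–Z: 4/29 differ, p = 0.138, d = 0.152.
The smallest distance is between Y and Z.

Y and Z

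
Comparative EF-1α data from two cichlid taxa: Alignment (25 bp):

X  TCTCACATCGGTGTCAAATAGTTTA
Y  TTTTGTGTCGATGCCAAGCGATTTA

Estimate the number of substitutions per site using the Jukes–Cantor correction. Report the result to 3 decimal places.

The sequences differ at 11 of 25 sites, so p = 11/25 = 0.44.
d = −(3/4) ln(1 − 4p/3) = −0.75 ln(1 − 0.586667) = −0.75 ln(0.413333)
  = −0.75 × (-0.883502) = 0.662627 substitutions/site.

0.663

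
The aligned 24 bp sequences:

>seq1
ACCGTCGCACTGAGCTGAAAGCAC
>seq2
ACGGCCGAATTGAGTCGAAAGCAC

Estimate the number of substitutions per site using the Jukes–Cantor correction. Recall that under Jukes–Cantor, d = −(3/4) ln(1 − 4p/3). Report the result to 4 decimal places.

The sequences differ at 6 of 24 sites (3, 5, 8, 10, 15, 16), so p = 6/24 = 0.25.
d = −(3/4) ln(1 − 4p/3) = −0.75 ln(1 − 0.333333) = −0.75 ln(0.666667)
  = −0.75 × (-0.405465) = 0.304099 substitutions/site.

0.3041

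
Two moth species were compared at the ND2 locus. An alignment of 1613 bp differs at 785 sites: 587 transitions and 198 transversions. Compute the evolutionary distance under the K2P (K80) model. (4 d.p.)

1.0210

P = 587/1613 ≈ 0.363918 and Q = 198/1613 ≈ 0.122753.
Under the Kimura two-parameter model, d = −½ ln(1 − 2P − Q) − ¼ ln(1 − 2Q).
1 − 2P − Q = 0.149411, giving −½ ln(0.149411) = 0.950527.
1 − 2Q = 0.754494, giving −¼ ln(0.754494) = 0.070427.
d = 0.950527 + 0.070427 = 1.020954.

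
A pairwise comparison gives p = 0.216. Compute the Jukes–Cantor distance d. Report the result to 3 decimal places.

0.255

d = −(3/4) ln(1 − 4p/3) = −0.75 ln(1 − 0.288) = −0.75 ln(0.712)
  = −0.75 × (-0.339677) = 0.254758 substitutions/site.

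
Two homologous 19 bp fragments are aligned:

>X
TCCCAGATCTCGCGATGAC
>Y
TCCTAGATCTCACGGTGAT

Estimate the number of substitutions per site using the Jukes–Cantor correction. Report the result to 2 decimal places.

The sequences differ at 4 of 19 sites (4, 12, 15, 19), so p = 4/19 ≈ 0.210526.
d = −(3/4) ln(1 − 4p/3) = −0.75 ln(1 − 0.280701) = −0.75 ln(0.719299)
  = −0.75 × (-0.329478) = 0.247109 substitutions/site.

0.25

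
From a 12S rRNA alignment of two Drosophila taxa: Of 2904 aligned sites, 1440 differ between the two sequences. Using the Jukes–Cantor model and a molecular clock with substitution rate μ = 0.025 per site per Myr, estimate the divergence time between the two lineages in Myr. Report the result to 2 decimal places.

p = 1440/2904 ≈ 0.495868.
d = −(3/4) ln(1 − 4p/3) = −0.75 ln(1 − 0.661157) = −0.75 ln(0.338843)
  = −0.75 × (-1.082218) = 0.811664 substitutions/site.
Under a molecular clock d = 2μt, so t = d/(2μ) = 0.811664 / (2 × 0.025) = 16.23 Myr.

16.23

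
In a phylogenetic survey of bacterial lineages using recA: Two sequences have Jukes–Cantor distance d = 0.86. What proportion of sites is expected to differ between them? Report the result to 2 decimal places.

0.51

p = (3/4)(1 − e^(−4d/3)) = 0.75 × (1 − e^(-1.146667)) = 0.75 × (1 − 0.317694) = 0.511730.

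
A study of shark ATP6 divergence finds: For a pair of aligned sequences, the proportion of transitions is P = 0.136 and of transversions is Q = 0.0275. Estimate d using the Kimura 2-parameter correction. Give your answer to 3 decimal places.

0.192

Under the Kimura two-parameter model, d = −½ ln(1 − 2P − Q) − ¼ ln(1 − 2Q).
1 − 2P − Q = 0.7005, giving −½ ln(0.7005) = 0.177980.
1 − 2Q = 0.945, giving −¼ ln(0.945) = 0.014143.
d = 0.177980 + 0.014143 = 0.192123.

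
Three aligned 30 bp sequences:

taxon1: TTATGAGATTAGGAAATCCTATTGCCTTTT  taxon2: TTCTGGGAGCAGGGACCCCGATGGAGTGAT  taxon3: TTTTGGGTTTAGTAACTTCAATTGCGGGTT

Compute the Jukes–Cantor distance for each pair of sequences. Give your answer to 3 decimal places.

d(taxon1,taxon2) = 0.647, d(taxon1,taxon3) = 0.441, d(taxon2,taxon3) = 0.647

taxon1–taxon2: 13/30 sites differ → p ≈ 0.433333, d = −0.75 ln(1 − 0.577777) = 0.646666 ≈ 0.647.
taxon1–taxon3: 10/30 sites differ → p ≈ 0.333333, d = −0.75 ln(1 − 0.444444) = 0.440839 ≈ 0.441.
taxon2–taxon3: 13/30 sites differ → p ≈ 0.433333, d = −0.75 ln(1 − 0.577777) = 0.646666 ≈ 0.647.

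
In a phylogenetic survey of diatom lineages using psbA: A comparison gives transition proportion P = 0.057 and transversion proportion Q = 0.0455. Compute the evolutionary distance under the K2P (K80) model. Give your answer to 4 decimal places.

Under the Kimura two-parameter model, d = −½ ln(1 − 2P − Q) − ¼ ln(1 − 2Q).
1 − 2P − Q = 0.8405, giving −½ ln(0.8405) = 0.086879.
1 − 2Q = 0.909, giving −¼ ln(0.909) = 0.023853.
d = 0.086879 + 0.023853 = 0.110732.

0.1107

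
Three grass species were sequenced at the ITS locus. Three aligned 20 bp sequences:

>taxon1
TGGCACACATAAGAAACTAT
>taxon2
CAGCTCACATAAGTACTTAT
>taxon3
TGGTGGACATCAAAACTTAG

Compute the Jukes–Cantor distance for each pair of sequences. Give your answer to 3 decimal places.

d(taxon1,taxon2) = 0.383, d(taxon1,taxon3) = 0.572, d(taxon2,taxon3) = 0.687

taxon1–taxon2: 6/20 sites differ → p = 0.3, d = −0.75 ln(1 − 0.4) = 0.383119 ≈ 0.383.
taxon1–taxon3: 8/20 sites differ → p = 0.4, d = −0.75 ln(1 − 0.533333) = 0.571605 ≈ 0.572.
taxon2–taxon3: 9/20 sites differ → p = 0.45, d = −0.75 ln(1 − 0.6) = 0.687218 ≈ 0.687.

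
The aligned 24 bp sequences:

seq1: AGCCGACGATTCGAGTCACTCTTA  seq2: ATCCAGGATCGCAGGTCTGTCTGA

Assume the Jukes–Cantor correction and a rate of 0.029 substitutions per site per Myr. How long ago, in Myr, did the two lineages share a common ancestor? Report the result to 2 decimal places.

16.56

The sequences differ at 13 of 24 sites, so p = 13/24 ≈ 0.541667.
d = −(3/4) ln(1 − 4p/3) = −0.75 ln(1 − 0.722223) = −0.75 ln(0.277777)
  = −0.75 × (-1.280937) = 0.960703 substitutions/site.
Under a molecular clock d = 2μt, so t = d/(2μ) = 0.960703 / (2 × 0.029) = 16.56 Myr.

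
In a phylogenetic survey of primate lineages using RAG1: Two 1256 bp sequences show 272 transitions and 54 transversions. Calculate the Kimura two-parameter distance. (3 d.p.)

P = 272/1256 ≈ 0.216561 and Q = 54/1256 ≈ 0.042994.
Under the Kimura two-parameter model, d = −½ ln(1 − 2P − Q) − ¼ ln(1 − 2Q).
1 − 2P − Q = 0.523884, giving −½ ln(0.523884) = 0.323242.
1 − 2Q = 0.914012, giving −¼ ln(0.914012) = 0.022478.
d = 0.323242 + 0.022478 = 0.345720.

0.346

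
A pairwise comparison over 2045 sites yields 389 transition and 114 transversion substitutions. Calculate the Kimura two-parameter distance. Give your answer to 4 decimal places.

P = 389/2045 ≈ 0.19022 and Q = 114/2045 ≈ 0.055746.
Under the Kimura two-parameter model, d = −½ ln(1 − 2P − Q) − ¼ ln(1 − 2Q).
1 − 2P − Q = 0.563814, giving −½ ln(0.563814) = 0.286515.
1 − 2Q = 0.888508, giving −¼ ln(0.888508) = 0.029553.
d = 0.286515 + 0.029553 = 0.316068.

0.3161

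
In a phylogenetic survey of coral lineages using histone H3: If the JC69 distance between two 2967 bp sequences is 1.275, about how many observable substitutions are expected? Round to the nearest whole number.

1819

Invert JC69: p = (3/4)(1 − e^(−4d/3)) = 0.75 × (1 − e^(-1.7)) = 0.75 × (1 − 0.182684) = 0.612987.
Expected differing sites = pL ≈ 0.612987 × 2967 = 1818.732429 ≈ 1819.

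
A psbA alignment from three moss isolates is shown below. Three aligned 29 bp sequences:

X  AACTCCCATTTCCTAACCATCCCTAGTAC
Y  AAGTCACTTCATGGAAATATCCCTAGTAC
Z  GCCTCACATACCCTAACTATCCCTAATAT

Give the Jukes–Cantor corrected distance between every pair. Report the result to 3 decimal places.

d(X,Y) = 0.462, d(X,Z) = 0.344, d(Y,Z) = 0.602

X–Y: 10/29 sites differ → p ≈ 0.344828, d = −0.75 ln(1 − 0.459771) = 0.461822 ≈ 0.462.
X–Z: 8/29 sites differ → p ≈ 0.275862, d = −0.75 ln(1 − 0.367816) = 0.343931 ≈ 0.344.
Y–Z: 12/29 sites differ → p ≈ 0.413793, d = −0.75 ln(1 − 0.551724) = 0.601760 ≈ 0.602.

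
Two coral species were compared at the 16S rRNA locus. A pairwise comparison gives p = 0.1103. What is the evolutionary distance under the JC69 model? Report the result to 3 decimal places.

d = −(3/4) ln(1 − 4p/3) = −0.75 ln(1 − 0.147067) = −0.75 ln(0.852933)
  = −0.75 × (-0.159074) = 0.119306 substitutions/site.

0.119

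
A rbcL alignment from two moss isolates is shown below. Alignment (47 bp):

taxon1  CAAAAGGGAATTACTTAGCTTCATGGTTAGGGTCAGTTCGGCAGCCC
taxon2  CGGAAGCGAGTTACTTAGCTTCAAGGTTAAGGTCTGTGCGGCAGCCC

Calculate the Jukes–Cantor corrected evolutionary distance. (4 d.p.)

0.1931

The sequences differ at 8 of 47 sites (2, 3, 7, 10, 24, 30, 35, 38), so p = 8/47 ≈ 0.170213.
d = −(3/4) ln(1 − 4p/3) = −0.75 ln(1 − 0.226951) = −0.75 ln(0.773049)
  = −0.75 × (-0.257413) = 0.193060 substitutions/site.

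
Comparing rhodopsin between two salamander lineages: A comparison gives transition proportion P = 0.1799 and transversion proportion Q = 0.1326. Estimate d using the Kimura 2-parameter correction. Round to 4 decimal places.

Under the Kimura two-parameter model, d = −½ ln(1 − 2P − Q) − ¼ ln(1 − 2Q).
1 − 2P − Q = 0.5076, giving −½ ln(0.5076) = 0.339031.
1 − 2Q = 0.7348, giving −¼ ln(0.7348) = 0.077039.
d = 0.339031 + 0.077039 = 0.416070.

0.4161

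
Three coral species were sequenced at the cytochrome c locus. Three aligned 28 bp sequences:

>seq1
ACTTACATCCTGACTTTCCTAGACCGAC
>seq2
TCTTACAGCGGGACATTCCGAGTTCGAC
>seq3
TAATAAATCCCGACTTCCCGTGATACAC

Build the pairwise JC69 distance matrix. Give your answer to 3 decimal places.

d(seq1,seq2) = 0.360, d(seq1,seq3) = 0.556, d(seq2,seq3) = 0.635

seq1–seq2: 8/28 sites differ → p ≈ 0.285714, d = −0.75 ln(1 − 0.380952) = 0.359679 ≈ 0.360.
seq1–seq3: 11/28 sites differ → p ≈ 0.392857, d = −0.75 ln(1 − 0.523809) = 0.556452 ≈ 0.556.
seq2–seq3: 12/28 sites differ → p ≈ 0.428571, d = −0.75 ln(1 − 0.571428) = 0.635472 ≈ 0.635.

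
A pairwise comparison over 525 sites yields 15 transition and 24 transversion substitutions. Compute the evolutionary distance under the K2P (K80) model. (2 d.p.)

0.08

P = 15/525 ≈ 0.028571 and Q = 24/525 ≈ 0.045714.
Under the Kimura two-parameter model, d = −½ ln(1 − 2P − Q) − ¼ ln(1 − 2Q).
1 − 2P − Q = 0.897144, giving −½ ln(0.897144) = 0.054269.
1 − 2Q = 0.908572, giving −¼ ln(0.908572) = 0.023970.
d = 0.054269 + 0.023970 = 0.078239.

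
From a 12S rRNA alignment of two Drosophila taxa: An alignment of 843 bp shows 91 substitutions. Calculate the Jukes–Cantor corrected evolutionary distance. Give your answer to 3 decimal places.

p = 91/843 ≈ 0.107948.
d = −(3/4) ln(1 − 4p/3) = −0.75 ln(1 − 0.143931) = −0.75 ln(0.856069)
  = −0.75 × (-0.155404) = 0.116553 substitutions/site.

0.117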